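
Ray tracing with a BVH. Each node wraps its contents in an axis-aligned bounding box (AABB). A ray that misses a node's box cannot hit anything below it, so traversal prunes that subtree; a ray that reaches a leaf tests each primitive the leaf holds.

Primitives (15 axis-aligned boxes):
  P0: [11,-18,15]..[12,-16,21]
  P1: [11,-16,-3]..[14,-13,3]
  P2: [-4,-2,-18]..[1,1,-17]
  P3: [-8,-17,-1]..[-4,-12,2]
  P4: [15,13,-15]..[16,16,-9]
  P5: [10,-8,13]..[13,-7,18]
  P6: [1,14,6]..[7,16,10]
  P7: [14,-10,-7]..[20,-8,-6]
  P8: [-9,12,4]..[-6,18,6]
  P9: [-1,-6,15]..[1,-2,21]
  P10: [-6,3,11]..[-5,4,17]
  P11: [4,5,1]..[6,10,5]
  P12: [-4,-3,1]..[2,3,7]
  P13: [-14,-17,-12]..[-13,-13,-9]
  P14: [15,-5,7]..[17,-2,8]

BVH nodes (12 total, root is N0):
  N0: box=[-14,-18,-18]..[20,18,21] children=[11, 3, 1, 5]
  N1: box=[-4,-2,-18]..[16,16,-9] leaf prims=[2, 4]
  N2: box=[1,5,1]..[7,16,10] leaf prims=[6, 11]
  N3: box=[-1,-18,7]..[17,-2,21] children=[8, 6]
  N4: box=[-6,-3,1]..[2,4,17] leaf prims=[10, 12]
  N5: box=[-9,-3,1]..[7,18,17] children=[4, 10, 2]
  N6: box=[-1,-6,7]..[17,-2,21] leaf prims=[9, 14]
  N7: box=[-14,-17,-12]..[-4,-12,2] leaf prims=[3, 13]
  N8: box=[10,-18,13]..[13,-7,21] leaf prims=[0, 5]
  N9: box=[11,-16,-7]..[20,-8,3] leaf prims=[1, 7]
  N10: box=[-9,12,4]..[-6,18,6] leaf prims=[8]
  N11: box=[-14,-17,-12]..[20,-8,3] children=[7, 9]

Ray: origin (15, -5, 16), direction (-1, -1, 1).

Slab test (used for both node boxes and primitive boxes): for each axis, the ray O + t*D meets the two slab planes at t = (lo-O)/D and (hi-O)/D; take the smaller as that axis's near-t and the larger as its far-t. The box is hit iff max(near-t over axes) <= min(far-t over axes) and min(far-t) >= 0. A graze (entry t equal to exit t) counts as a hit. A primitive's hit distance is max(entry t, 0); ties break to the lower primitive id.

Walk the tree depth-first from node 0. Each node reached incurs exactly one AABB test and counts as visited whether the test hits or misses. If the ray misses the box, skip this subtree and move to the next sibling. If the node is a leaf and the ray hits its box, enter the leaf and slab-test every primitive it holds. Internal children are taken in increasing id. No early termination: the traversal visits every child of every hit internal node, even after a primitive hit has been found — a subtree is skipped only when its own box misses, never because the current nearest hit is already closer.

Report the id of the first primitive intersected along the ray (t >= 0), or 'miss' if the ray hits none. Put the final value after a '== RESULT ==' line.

Trace the traversal:
N0 x:[-5,29] y:[-23,13] z:[-34,5] -> hit [-5,5], descend [1, 3, 5, 11]
  N1 x:[-1,19] y:[-21,-3] z:[-34,-25] -> miss, prune
  N3 x:[-2,16] y:[-3,13] z:[-9,5] -> hit [-2,5], descend [6, 8]
    N6 x:[-2,16] y:[-3,1] z:[-9,5] -> hit [-2,1] leaf, test {P9(miss), P14(miss)}
    N8 x:[2,5] y:[2,13] z:[-3,5] -> hit [2,5] leaf, test {P0(miss), P5@t=2}
  N5 x:[8,24] y:[-23,-2] z:[-15,1] -> miss, prune
  N11 x:[-5,29] y:[3,12] z:[-28,-13] -> miss, prune

order=[0, 1, 3, 6, 8, 5, 11]  |boxes|=7  |leaves|=2  hit=P5

== RESULT ==
5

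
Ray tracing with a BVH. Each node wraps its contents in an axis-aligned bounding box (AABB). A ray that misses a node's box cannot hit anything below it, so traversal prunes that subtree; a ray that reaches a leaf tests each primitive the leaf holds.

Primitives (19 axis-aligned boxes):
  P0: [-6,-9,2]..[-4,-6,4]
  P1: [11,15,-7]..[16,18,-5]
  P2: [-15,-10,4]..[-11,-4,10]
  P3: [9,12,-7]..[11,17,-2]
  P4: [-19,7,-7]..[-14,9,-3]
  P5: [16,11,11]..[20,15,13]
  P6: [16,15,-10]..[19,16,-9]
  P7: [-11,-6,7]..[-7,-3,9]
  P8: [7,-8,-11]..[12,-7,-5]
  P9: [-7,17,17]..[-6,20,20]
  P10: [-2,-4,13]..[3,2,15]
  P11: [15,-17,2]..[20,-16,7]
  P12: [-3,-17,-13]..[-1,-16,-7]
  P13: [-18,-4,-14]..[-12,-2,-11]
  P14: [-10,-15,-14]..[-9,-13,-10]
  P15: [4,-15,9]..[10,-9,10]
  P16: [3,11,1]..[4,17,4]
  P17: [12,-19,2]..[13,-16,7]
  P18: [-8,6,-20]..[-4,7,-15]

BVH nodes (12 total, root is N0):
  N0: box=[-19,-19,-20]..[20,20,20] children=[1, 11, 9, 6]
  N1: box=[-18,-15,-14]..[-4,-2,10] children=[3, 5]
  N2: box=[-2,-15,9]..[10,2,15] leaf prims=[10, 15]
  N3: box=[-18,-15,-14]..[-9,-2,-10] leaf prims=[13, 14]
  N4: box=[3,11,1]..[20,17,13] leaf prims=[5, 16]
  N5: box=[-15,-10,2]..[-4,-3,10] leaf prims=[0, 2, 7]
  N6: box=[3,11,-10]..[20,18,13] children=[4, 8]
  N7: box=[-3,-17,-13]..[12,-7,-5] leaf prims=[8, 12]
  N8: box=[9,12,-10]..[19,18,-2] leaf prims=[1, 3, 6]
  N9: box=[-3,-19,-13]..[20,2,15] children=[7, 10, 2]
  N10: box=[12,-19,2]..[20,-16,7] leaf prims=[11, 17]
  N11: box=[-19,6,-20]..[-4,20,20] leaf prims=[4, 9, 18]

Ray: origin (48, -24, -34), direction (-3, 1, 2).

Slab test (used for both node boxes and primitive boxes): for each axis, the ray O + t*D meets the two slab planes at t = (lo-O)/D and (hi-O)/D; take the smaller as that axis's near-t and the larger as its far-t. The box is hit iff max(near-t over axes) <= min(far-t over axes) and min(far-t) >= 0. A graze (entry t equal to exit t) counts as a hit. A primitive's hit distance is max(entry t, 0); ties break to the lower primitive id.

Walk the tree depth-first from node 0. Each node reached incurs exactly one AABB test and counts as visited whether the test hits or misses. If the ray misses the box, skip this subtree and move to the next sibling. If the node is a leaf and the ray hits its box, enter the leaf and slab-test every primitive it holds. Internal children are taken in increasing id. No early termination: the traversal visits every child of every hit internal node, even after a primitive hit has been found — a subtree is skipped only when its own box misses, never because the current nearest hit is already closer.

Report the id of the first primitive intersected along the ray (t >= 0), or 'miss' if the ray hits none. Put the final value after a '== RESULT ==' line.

Traverse from the root:
N0 x:[28/3,67/3] y:[5,44] z:[7,27] -> hit [28/3,67/3], descend [1, 6, 9, 11]
  N1 x:[52/3,22] y:[9,22] z:[10,22] -> hit [52/3,22], descend [3, 5]
    N3 x:[19,22] y:[9,22] z:[10,12] -> miss, prune
    N5 x:[52/3,21] y:[14,21] z:[18,22] -> hit [18,21] leaf, test {P0@t=18, P2@t=59/3, P7(miss)}
  N6 x:[28/3,15] y:[35,42] z:[12,47/2] -> miss, prune
  N9 x:[28/3,17] y:[5,26] z:[21/2,49/2] -> hit [21/2,17], descend [2, 7, 10]
    N2 x:[38/3,50/3] y:[9,26] z:[43/2,49/2] -> miss, prune
    N7 x:[12,17] y:[7,17] z:[21/2,29/2] -> hit [12,29/2] leaf, test {P8(miss), P12(miss)}
    N10 x:[28/3,12] y:[5,8] z:[18,41/2] -> miss, prune
  N11 x:[52/3,67/3] y:[30,44] z:[7,27] -> miss, prune

Summary -> nodes [0, 1, 3, 5, 6, 9, 2, 7, 10, 11]; box-tests=10; leaf-entries=2; first=P0

== RESULT ==
0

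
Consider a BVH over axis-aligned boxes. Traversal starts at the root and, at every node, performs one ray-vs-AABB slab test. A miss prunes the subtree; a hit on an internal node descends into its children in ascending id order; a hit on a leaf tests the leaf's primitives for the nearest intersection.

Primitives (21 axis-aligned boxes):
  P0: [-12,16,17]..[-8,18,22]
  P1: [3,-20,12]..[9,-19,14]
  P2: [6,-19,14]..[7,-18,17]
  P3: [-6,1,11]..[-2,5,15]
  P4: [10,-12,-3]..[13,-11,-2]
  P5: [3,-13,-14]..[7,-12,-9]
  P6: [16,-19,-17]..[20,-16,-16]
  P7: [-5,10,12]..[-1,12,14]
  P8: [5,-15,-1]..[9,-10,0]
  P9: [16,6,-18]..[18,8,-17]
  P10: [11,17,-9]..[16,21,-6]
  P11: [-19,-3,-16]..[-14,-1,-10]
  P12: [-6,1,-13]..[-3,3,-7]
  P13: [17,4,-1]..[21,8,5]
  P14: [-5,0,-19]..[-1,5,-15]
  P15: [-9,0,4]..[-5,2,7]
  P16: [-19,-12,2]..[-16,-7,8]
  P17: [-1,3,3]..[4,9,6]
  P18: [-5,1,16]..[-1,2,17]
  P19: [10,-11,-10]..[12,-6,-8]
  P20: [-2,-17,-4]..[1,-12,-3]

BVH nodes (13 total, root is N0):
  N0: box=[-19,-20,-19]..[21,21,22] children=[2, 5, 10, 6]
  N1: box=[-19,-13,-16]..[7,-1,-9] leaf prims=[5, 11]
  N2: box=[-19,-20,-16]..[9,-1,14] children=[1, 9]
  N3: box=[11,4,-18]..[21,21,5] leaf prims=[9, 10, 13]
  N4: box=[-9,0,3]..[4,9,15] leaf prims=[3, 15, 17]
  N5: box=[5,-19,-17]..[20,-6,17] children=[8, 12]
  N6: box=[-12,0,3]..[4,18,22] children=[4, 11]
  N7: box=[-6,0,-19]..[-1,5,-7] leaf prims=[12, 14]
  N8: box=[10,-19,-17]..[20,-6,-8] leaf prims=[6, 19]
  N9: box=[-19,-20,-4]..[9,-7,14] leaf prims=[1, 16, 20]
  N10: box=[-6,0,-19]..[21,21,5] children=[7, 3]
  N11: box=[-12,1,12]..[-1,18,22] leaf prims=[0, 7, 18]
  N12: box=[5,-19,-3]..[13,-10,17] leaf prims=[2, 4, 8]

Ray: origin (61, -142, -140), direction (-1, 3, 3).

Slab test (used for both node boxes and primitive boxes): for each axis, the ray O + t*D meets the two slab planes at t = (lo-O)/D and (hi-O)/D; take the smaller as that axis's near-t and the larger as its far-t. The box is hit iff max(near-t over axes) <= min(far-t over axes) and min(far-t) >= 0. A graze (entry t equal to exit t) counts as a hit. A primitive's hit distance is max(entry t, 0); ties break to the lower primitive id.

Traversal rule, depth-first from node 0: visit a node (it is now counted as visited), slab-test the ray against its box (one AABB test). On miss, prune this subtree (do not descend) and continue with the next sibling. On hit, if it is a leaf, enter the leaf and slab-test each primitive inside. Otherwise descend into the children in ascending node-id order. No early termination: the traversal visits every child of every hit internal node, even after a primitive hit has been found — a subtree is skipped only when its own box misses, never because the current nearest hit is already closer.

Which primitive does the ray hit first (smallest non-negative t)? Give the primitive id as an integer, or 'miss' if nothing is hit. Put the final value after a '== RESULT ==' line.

Trace the traversal:
N0 x:[40,80] y:[122/3,163/3] z:[121/3,54] -> hit [122/3,54], descend [2, 5, 6, 10]
  N2 x:[52,80] y:[122/3,47] z:[124/3,154/3] -> miss, prune
  N5 x:[41,56] y:[41,136/3] z:[41,157/3] -> hit [41,136/3], descend [8, 12]
    N8 x:[41,51] y:[41,136/3] z:[41,44] -> hit [41,44] leaf, test {P6@t=41, P19(miss)}
    N12 x:[48,56] y:[41,44] z:[137/3,157/3] -> miss, prune
  N6 x:[57,73] y:[142/3,160/3] z:[143/3,54] -> miss, prune
  N10 x:[40,67] y:[142/3,163/3] z:[121/3,145/3] -> hit [142/3,145/3], descend [3, 7]
    N3 x:[40,50] y:[146/3,163/3] z:[122/3,145/3] -> miss, prune
    N7 x:[62,67] y:[142/3,49] z:[121/3,133/3] -> miss, prune

Summary -> nodes [0, 2, 5, 8, 12, 6, 10, 3, 7]; box-tests=9; leaf-entries=1; first=P6

== RESULT ==
6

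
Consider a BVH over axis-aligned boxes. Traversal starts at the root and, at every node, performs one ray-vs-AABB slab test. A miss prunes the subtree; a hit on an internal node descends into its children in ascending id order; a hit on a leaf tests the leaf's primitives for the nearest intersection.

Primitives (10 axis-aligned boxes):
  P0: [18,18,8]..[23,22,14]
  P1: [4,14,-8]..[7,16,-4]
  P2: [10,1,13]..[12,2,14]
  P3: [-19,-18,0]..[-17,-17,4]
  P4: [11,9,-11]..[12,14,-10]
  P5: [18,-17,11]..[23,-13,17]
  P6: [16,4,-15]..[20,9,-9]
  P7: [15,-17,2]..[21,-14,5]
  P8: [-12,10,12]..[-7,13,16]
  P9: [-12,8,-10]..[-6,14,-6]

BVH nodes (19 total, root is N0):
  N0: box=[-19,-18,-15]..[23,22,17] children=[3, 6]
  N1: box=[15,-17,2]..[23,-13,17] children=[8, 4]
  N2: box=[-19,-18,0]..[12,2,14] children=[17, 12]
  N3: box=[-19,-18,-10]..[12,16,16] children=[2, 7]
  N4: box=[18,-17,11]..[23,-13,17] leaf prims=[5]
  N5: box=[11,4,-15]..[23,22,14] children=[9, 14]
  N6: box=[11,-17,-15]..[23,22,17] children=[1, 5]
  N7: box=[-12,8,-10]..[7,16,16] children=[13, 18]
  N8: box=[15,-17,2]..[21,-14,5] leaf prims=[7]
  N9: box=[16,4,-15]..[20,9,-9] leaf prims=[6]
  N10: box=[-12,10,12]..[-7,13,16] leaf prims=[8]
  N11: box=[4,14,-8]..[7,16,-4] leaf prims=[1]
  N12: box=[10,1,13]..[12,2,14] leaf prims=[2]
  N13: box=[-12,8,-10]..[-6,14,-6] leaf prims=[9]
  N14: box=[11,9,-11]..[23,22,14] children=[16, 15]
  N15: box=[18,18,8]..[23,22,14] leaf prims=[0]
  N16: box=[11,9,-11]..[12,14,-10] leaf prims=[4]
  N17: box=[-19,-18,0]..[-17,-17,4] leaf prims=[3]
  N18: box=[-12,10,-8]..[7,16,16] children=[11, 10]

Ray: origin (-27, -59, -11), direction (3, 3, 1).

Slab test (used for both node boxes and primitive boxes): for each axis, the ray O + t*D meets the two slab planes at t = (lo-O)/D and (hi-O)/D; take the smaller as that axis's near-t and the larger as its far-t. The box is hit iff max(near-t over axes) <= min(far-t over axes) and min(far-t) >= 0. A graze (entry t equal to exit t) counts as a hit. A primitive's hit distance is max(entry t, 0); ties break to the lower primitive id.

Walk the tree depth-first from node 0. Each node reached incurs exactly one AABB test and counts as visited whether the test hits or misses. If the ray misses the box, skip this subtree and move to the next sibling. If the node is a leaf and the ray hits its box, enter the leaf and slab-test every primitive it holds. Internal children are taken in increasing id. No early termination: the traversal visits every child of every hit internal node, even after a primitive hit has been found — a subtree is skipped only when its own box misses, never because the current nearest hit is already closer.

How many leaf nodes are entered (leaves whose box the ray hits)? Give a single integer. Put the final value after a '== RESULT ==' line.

Traverse from the root:
N0 x:[8/3,50/3] y:[41/3,27] z:[-4,28] -> hit [41/3,50/3], descend [3, 6]
  N3 x:[8/3,13] y:[41/3,25] z:[1,27] -> miss, prune
  N6 x:[38/3,50/3] y:[14,27] z:[-4,28] -> hit [14,50/3], descend [1, 5]
    N1 x:[14,50/3] y:[14,46/3] z:[13,28] -> hit [14,46/3], descend [4, 8]
      N4 x:[15,50/3] y:[14,46/3] z:[22,28] -> miss, prune
      N8 x:[14,16] y:[14,15] z:[13,16] -> hit [14,15] leaf, test {P7@t=14}
    N5 x:[38/3,50/3] y:[21,27] z:[-4,25] -> miss, prune

order=[0, 3, 6, 1, 4, 8, 5]  |boxes|=7  |leaves|=1  hit=P7

== RESULT ==
1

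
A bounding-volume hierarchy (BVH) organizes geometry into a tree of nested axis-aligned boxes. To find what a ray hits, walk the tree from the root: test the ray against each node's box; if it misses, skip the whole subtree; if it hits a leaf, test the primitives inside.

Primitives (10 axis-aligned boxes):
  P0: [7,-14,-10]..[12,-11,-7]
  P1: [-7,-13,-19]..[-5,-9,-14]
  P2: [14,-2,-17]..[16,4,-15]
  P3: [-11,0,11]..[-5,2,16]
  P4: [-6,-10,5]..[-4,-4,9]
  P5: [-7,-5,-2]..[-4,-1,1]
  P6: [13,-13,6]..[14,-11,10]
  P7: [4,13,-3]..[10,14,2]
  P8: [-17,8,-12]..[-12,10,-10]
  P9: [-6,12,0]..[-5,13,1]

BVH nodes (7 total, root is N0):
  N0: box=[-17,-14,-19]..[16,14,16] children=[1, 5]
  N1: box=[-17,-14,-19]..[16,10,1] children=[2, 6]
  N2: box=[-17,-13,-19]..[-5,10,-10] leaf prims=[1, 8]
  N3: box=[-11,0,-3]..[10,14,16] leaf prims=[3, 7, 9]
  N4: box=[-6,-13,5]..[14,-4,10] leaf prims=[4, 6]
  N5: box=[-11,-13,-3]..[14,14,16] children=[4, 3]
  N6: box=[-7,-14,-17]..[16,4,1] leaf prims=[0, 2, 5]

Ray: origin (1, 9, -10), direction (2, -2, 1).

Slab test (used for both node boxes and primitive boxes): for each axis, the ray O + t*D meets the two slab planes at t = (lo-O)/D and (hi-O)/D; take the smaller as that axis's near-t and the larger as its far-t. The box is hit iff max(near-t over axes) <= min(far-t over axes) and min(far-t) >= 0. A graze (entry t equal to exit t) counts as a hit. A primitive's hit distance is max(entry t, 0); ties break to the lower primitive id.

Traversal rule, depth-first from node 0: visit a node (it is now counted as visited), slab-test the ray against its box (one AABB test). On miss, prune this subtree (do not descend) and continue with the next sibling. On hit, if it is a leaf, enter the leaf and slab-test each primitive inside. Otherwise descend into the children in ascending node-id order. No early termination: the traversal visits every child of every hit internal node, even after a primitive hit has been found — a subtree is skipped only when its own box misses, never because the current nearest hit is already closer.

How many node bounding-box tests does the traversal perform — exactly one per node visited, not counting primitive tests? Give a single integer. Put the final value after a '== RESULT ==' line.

Traverse from the root:
N0 x:[-9,15/2] y:[-5/2,23/2] z:[-9,26] -> hit [-5/2,15/2], descend [1, 5]
  N1 x:[-9,15/2] y:[-1/2,23/2] z:[-9,11] -> hit [-1/2,15/2], descend [2, 6]
    N2 x:[-9,-3] y:[-1/2,11] z:[-9,0] -> miss, prune
    N6 x:[-4,15/2] y:[5/2,23/2] z:[-7,11] -> hit [5/2,15/2] leaf, test {P0(miss), P2(miss), P5(miss)}
  N5 x:[-6,13/2] y:[-5/2,11] z:[7,26] -> miss, prune

Visited [0, 1, 2, 6, 5]. Tests: 5 box, 1 leaf. Nearest: miss.

== RESULT ==
5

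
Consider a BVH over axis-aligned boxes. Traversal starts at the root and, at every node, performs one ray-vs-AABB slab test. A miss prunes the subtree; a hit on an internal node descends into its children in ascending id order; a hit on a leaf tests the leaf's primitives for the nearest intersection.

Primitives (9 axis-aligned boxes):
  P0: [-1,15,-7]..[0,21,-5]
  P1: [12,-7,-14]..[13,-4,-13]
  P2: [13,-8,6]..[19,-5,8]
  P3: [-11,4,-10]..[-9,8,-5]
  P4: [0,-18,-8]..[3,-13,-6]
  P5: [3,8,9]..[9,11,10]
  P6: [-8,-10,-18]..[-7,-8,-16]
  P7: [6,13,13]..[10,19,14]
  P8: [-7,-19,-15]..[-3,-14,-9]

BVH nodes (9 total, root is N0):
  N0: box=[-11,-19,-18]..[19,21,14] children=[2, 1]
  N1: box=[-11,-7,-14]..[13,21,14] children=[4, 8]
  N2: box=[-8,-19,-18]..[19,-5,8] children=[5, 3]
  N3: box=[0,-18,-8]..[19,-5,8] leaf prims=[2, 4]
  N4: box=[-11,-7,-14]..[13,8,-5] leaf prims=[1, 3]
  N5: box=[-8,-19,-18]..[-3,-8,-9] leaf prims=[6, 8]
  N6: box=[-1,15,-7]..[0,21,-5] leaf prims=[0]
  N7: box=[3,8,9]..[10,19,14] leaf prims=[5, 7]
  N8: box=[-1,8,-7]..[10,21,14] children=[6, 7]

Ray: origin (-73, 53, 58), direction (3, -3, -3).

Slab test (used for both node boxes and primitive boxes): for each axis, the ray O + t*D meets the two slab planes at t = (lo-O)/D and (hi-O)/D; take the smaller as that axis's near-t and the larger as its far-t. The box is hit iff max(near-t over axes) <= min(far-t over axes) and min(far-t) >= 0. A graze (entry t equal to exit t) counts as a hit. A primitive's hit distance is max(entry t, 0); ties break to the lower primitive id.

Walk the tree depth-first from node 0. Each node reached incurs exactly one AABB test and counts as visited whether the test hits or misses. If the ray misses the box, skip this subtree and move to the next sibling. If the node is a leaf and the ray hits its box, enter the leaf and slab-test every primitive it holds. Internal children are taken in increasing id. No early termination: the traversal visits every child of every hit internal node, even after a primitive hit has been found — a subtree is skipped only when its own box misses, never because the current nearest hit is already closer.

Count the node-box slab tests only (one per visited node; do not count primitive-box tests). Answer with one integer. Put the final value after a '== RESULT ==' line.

Traverse from the root:
N0 x:[62/3,92/3] y:[32/3,24] z:[44/3,76/3] -> hit [62/3,24], descend [1, 2]
  N1 x:[62/3,86/3] y:[32/3,20] z:[44/3,24] -> miss, prune
  N2 x:[65/3,92/3] y:[58/3,24] z:[50/3,76/3] -> hit [65/3,24], descend [3, 5]
    N3 x:[73/3,92/3] y:[58/3,71/3] z:[50/3,22] -> miss, prune
    N5 x:[65/3,70/3] y:[61/3,24] z:[67/3,76/3] -> hit [67/3,70/3] leaf, test {P6(miss), P8@t=67/3}

order=[0, 1, 2, 3, 5]  |boxes|=5  |leaves|=1  hit=P8

== RESULT ==
5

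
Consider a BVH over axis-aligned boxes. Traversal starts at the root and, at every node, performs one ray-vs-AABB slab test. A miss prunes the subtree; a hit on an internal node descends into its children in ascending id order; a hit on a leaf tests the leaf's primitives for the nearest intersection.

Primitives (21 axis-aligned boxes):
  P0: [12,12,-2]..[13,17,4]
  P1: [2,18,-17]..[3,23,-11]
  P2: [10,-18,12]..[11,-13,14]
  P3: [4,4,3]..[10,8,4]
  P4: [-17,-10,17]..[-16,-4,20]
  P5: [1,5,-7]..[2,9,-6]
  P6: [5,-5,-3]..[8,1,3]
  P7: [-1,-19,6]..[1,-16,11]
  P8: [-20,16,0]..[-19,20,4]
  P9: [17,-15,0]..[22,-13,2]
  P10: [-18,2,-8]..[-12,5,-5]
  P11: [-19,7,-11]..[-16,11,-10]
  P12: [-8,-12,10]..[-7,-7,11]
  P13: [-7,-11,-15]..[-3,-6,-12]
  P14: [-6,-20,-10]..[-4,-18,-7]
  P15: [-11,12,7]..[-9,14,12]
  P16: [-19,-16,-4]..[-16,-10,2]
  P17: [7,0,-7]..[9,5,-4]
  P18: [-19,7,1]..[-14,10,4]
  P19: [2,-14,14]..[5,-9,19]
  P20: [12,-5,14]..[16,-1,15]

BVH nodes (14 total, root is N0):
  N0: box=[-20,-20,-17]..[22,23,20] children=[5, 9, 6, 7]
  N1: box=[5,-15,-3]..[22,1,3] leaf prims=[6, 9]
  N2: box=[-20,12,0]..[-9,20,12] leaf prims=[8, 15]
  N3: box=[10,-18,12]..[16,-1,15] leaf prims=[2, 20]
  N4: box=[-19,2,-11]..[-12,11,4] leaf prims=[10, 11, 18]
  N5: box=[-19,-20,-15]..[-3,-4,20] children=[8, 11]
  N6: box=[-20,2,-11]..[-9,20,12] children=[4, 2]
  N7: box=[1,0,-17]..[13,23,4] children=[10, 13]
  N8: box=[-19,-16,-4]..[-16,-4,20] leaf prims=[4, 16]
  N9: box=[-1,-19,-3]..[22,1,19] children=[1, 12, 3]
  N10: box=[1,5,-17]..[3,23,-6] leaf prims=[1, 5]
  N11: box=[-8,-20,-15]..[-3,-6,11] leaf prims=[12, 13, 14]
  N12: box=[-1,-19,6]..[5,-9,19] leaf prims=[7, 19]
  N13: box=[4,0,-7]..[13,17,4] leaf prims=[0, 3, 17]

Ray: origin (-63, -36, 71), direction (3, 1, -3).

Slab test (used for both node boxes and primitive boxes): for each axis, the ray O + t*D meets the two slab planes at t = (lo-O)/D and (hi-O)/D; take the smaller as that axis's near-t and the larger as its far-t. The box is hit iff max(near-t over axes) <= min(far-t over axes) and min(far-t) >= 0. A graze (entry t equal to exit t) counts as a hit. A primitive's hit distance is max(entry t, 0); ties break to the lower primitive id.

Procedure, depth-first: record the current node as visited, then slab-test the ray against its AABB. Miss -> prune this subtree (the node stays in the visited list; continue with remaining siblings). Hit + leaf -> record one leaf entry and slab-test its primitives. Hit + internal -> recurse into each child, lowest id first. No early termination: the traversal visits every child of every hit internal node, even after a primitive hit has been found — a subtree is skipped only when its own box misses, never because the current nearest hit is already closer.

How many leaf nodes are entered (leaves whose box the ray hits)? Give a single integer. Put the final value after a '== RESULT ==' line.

Trace the traversal:
N0 x:[43/3,85/3] y:[16,59] z:[17,88/3] -> hit [17,85/3], descend [5, 6, 7, 9]
  N5 x:[44/3,20] y:[16,32] z:[17,86/3] -> hit [17,20], descend [8, 11]
    N8 x:[44/3,47/3] y:[20,32] z:[17,25] -> miss, prune
    N11 x:[55/3,20] y:[16,30] z:[20,86/3] -> hit [20,20] leaf, test {P12(miss), P13(miss), P14(miss)}
  N6 x:[43/3,18] y:[38,56] z:[59/3,82/3] -> miss, prune
  N7 x:[64/3,76/3] y:[36,59] z:[67/3,88/3] -> miss, prune
  N9 x:[62/3,85/3] y:[17,37] z:[52/3,74/3] -> hit [62/3,74/3], descend [1, 3, 12]
    N1 x:[68/3,85/3] y:[21,37] z:[68/3,74/3] -> hit [68/3,74/3] leaf, test {P6(miss), P9(miss)}
    N3 x:[73/3,79/3] y:[18,35] z:[56/3,59/3] -> miss, prune
    N12 x:[62/3,68/3] y:[17,27] z:[52/3,65/3] -> hit [62/3,65/3] leaf, test {P7(miss), P19(miss)}

order=[0, 5, 8, 11, 6, 7, 9, 1, 3, 12]  |boxes|=10  |leaves|=3  hit=miss

== RESULT ==
3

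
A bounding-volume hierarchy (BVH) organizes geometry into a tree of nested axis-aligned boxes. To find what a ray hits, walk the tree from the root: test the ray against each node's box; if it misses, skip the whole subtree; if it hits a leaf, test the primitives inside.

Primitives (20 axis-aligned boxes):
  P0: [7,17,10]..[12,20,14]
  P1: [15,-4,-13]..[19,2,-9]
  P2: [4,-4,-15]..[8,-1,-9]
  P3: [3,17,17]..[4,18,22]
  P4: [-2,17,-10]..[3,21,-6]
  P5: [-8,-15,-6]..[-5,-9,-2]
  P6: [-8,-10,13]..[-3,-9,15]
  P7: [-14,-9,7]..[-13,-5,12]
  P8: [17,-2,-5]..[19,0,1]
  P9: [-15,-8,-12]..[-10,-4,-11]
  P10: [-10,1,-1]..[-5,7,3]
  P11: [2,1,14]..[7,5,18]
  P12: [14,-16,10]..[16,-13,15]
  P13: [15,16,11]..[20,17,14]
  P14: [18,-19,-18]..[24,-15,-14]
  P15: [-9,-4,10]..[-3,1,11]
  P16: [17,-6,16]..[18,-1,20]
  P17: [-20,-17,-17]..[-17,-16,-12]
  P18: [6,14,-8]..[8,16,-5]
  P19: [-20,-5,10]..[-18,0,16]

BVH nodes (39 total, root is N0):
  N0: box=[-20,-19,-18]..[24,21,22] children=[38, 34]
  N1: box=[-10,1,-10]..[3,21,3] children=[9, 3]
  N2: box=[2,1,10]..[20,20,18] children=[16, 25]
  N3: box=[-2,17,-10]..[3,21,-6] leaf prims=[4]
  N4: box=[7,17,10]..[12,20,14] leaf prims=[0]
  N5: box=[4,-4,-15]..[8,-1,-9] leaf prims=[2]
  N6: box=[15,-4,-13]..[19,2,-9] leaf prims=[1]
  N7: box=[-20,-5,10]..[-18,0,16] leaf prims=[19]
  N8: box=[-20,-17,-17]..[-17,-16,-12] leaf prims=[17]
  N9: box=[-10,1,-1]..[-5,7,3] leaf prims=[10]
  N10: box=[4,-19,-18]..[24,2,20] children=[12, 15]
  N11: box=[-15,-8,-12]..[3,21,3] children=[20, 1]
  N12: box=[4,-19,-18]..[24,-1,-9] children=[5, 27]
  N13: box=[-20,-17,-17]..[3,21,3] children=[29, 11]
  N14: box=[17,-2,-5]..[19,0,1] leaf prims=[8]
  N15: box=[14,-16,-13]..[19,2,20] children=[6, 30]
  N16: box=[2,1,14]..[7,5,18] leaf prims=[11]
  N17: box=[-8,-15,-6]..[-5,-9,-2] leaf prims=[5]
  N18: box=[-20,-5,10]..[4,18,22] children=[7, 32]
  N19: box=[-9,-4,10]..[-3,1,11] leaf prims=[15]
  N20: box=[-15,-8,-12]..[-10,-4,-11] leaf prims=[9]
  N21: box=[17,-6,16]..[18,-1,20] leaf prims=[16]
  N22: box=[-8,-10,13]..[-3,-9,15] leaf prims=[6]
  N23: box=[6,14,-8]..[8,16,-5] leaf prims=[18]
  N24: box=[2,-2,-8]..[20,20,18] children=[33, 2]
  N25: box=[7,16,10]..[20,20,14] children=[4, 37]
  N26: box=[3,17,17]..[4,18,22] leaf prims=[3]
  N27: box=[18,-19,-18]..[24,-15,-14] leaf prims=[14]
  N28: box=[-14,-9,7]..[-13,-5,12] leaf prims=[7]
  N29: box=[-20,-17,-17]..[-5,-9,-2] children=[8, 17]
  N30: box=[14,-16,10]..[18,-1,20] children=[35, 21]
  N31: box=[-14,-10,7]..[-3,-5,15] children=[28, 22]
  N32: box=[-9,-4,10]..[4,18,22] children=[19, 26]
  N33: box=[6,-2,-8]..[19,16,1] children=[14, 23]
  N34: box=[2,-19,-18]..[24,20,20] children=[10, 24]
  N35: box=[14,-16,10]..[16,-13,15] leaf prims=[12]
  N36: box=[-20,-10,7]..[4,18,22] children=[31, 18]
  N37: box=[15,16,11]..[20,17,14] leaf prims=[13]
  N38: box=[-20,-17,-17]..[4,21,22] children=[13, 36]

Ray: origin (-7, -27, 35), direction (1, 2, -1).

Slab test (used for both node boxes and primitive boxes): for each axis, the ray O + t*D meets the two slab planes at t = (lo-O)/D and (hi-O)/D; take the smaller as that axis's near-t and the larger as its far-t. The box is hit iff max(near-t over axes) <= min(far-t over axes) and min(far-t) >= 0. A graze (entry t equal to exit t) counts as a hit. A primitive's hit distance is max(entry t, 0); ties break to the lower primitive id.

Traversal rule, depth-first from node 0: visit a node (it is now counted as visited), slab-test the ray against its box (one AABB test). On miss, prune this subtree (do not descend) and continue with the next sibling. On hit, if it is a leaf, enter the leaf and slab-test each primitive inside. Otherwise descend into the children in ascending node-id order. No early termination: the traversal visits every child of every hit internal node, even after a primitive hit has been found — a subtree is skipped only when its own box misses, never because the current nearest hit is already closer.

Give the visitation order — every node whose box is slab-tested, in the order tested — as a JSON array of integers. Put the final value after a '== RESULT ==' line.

Trace the traversal:
N0 x:[-13,31] y:[4,24] z:[13,53] -> hit [13,24], descend [34, 38]
  N34 x:[9,31] y:[4,47/2] z:[15,53] -> hit [15,47/2], descend [10, 24]
    N10 x:[11,31] y:[4,29/2] z:[15,53] -> miss, prune
    N24 x:[9,27] y:[25/2,47/2] z:[17,43] -> hit [17,47/2], descend [2, 33]
      N2 x:[9,27] y:[14,47/2] z:[17,25] -> hit [17,47/2], descend [16, 25]
        N16 x:[9,14] y:[14,16] z:[17,21] -> miss, prune
        N25 x:[14,27] y:[43/2,47/2] z:[21,25] -> hit [43/2,47/2], descend [4, 37]
          N4 x:[14,19] y:[22,47/2] z:[21,25] -> miss, prune
          N37 x:[22,27] y:[43/2,22] z:[21,24] -> hit [22,22] leaf, test {P13@t=22}
      N33 x:[13,26] y:[25/2,43/2] z:[34,43] -> miss, prune
  N38 x:[-13,11] y:[5,24] z:[13,52] -> miss, prune

order=[0, 34, 10, 24, 2, 16, 25, 4, 37, 33, 38]  |boxes|=11  |leaves|=1  hit=P13

== RESULT ==
[0, 34, 10, 24, 2, 16, 25, 4, 37, 33, 38]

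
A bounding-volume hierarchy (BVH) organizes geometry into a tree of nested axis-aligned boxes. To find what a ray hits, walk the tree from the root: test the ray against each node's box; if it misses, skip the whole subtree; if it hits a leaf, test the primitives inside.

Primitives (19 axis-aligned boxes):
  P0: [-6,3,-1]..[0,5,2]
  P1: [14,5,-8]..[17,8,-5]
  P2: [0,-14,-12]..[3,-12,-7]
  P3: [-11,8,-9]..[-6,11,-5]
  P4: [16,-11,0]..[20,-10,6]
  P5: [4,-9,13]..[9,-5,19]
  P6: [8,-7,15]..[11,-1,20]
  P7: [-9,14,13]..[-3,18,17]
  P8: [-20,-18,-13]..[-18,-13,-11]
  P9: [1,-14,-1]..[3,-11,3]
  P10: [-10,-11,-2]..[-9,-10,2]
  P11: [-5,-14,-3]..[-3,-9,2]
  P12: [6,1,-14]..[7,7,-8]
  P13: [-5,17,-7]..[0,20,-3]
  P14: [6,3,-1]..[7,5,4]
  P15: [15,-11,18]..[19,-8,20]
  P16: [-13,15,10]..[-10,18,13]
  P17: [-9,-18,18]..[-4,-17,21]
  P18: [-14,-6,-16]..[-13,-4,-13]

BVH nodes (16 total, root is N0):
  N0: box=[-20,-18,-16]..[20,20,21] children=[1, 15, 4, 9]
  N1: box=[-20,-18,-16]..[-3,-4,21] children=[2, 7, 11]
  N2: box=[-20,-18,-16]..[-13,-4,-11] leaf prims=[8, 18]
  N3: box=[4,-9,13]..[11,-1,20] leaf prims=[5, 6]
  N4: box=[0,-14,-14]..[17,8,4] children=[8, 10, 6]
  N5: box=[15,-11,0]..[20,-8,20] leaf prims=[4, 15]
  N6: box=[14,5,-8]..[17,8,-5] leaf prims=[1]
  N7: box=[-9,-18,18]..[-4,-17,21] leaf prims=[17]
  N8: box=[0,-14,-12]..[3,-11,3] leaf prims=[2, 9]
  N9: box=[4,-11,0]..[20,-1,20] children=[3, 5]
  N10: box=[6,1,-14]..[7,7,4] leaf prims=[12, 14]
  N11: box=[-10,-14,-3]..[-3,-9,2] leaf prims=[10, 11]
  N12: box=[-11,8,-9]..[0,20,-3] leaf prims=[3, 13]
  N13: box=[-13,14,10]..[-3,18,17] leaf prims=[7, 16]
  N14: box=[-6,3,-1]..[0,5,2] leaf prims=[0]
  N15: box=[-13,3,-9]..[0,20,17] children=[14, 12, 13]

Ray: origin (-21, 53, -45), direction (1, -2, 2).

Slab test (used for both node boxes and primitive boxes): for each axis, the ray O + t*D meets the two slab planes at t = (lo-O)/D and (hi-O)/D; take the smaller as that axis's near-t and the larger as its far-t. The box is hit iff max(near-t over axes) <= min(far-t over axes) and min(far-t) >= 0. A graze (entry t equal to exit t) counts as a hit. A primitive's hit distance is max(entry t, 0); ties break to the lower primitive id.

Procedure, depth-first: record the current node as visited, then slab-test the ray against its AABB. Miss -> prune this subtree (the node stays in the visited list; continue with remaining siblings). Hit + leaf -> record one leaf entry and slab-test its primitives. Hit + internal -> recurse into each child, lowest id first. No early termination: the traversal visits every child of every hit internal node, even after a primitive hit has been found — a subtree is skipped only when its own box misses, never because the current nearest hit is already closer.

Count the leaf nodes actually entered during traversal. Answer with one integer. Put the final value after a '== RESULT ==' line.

Trace the traversal:
N0 x:[1,41] y:[33/2,71/2] z:[29/2,33] -> hit [33/2,33], descend [1, 4, 9, 15]
  N1 x:[1,18] y:[57/2,71/2] z:[29/2,33] -> miss, prune
  N4 x:[21,38] y:[45/2,67/2] z:[31/2,49/2] -> hit [45/2,49/2], descend [6, 8, 10]
    N6 x:[35,38] y:[45/2,24] z:[37/2,20] -> miss, prune
    N8 x:[21,24] y:[32,67/2] z:[33/2,24] -> miss, prune
    N10 x:[27,28] y:[23,26] z:[31/2,49/2] -> miss, prune
  N9 x:[25,41] y:[27,32] z:[45/2,65/2] -> hit [27,32], descend [3, 5]
    N3 x:[25,32] y:[27,31] z:[29,65/2] -> hit [29,31] leaf, test {P5@t=29, P6@t=30}
    N5 x:[36,41] y:[61/2,32] z:[45/2,65/2] -> miss, prune
  N15 x:[8,21] y:[33/2,25] z:[18,31] -> hit [18,21], descend [12, 13, 14]
    N12 x:[10,21] y:[33/2,45/2] z:[18,21] -> hit [18,21] leaf, test {P3(miss), P13(miss)}
    N13 x:[8,18] y:[35/2,39/2] z:[55/2,31] -> miss, prune
    N14 x:[15,21] y:[24,25] z:[22,47/2] -> miss, prune

Visited [0, 1, 4, 6, 8, 10, 9, 3, 5, 15, 12, 13, 14]. Tests: 13 box, 2 leaf. Nearest: P5.

== RESULT ==
2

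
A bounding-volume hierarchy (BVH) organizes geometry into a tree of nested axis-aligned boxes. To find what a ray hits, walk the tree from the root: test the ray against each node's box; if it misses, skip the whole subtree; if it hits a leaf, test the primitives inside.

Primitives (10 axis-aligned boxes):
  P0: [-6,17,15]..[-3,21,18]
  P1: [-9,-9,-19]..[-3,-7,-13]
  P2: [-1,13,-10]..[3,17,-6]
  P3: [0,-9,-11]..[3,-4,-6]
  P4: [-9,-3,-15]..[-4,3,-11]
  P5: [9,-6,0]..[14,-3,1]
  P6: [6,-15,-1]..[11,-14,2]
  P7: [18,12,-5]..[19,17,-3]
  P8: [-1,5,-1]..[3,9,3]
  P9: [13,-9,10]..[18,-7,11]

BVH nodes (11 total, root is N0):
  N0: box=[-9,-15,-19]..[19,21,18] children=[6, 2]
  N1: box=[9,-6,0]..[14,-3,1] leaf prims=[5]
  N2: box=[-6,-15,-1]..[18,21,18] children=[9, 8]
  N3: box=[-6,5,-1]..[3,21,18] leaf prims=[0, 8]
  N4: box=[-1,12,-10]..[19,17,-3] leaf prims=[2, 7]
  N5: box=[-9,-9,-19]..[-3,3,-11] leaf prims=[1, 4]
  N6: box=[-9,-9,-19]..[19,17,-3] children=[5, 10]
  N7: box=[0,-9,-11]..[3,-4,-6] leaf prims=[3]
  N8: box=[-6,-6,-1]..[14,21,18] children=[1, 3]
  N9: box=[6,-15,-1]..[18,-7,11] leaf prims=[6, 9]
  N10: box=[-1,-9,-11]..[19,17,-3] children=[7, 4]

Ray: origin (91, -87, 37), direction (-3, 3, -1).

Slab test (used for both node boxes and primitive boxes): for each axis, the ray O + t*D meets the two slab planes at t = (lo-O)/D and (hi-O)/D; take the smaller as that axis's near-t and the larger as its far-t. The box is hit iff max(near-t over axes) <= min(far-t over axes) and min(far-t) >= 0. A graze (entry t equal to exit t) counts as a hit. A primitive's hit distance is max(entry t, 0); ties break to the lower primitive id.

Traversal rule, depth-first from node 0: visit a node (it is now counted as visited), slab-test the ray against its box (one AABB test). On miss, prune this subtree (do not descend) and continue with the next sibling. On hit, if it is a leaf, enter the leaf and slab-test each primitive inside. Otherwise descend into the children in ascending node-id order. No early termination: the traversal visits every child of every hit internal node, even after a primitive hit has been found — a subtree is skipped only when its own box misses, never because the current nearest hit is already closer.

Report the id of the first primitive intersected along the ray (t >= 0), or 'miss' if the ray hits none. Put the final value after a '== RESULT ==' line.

Trace the traversal:
N0 x:[24,100/3] y:[24,36] z:[19,56] -> hit [24,100/3], descend [2, 6]
  N2 x:[73/3,97/3] y:[24,36] z:[19,38] -> hit [73/3,97/3], descend [8, 9]
    N8 x:[77/3,97/3] y:[27,36] z:[19,38] -> hit [27,97/3], descend [1, 3]
      N1 x:[77/3,82/3] y:[27,28] z:[36,37] -> miss, prune
      N3 x:[88/3,97/3] y:[92/3,36] z:[19,38] -> hit [92/3,97/3] leaf, test {P0(miss), P8(miss)}
    N9 x:[73/3,85/3] y:[24,80/3] z:[26,38] -> hit [26,80/3] leaf, test {P6(miss), P9@t=26}
  N6 x:[24,100/3] y:[26,104/3] z:[40,56] -> miss, prune

order=[0, 2, 8, 1, 3, 9, 6]  |boxes|=7  |leaves|=2  hit=P9

== RESULT ==
9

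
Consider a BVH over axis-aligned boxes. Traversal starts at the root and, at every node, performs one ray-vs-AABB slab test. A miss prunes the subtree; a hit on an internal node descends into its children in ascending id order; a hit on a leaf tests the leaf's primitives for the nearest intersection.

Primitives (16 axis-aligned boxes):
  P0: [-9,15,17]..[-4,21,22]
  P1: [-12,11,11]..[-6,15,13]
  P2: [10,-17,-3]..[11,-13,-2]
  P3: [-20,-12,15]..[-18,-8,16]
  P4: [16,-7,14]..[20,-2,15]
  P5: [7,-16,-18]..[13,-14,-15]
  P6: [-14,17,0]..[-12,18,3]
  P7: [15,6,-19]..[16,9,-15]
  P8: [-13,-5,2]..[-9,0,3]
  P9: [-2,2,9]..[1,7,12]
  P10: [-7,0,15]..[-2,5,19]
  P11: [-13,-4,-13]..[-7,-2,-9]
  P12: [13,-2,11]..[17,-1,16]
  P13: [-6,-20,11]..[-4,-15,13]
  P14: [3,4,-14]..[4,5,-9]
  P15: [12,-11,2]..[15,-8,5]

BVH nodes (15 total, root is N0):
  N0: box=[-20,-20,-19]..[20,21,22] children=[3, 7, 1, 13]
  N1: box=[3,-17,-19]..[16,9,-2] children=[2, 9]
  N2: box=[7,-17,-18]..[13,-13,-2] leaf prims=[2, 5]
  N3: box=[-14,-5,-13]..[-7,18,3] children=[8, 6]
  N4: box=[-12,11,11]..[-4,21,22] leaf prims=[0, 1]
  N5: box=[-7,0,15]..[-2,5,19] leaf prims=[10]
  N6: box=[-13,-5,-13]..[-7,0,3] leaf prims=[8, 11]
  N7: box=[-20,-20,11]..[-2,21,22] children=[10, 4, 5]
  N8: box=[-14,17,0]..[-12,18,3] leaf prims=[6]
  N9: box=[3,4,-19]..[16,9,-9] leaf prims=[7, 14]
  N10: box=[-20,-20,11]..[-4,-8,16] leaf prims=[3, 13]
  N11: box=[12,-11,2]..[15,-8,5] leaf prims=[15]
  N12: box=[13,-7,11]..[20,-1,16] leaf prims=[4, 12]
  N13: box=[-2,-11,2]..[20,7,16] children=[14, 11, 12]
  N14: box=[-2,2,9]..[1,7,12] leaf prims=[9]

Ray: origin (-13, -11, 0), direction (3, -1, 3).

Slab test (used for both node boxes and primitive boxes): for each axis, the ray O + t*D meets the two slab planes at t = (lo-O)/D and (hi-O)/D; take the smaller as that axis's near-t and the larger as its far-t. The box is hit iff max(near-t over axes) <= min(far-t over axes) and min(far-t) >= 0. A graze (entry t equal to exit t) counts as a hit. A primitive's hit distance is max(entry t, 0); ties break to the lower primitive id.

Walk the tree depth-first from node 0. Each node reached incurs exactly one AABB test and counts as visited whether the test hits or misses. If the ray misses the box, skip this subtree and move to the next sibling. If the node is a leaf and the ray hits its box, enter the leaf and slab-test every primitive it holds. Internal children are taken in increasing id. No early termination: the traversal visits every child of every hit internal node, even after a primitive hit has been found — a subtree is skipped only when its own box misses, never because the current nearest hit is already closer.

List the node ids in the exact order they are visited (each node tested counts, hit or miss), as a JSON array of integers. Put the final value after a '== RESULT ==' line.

Walk:
N0 x:[-7/3,11] y:[-32,9] z:[-19/3,22/3] -> hit [-7/3,22/3], descend [1, 3, 7, 13]
  N1 x:[16/3,29/3] y:[-20,6] z:[-19/3,-2/3] -> miss, prune
  N3 x:[-1/3,2] y:[-29,-6] z:[-13/3,1] -> miss, prune
  N7 x:[-7/3,11/3] y:[-32,9] z:[11/3,22/3] -> hit [11/3,11/3], descend [4, 5, 10]
    N4 x:[1/3,3] y:[-32,-22] z:[11/3,22/3] -> miss, prune
    N5 x:[2,11/3] y:[-16,-11] z:[5,19/3] -> miss, prune
    N10 x:[-7/3,3] y:[-3,9] z:[11/3,16/3] -> miss, prune
  N13 x:[11/3,11] y:[-18,0] z:[2/3,16/3] -> miss, prune

8 AABB tests over nodes [0, 1, 3, 7, 4, 5, 10, 13]; 0 leaves entered; closest miss.

== RESULT ==
[0, 1, 3, 7, 4, 5, 10, 13]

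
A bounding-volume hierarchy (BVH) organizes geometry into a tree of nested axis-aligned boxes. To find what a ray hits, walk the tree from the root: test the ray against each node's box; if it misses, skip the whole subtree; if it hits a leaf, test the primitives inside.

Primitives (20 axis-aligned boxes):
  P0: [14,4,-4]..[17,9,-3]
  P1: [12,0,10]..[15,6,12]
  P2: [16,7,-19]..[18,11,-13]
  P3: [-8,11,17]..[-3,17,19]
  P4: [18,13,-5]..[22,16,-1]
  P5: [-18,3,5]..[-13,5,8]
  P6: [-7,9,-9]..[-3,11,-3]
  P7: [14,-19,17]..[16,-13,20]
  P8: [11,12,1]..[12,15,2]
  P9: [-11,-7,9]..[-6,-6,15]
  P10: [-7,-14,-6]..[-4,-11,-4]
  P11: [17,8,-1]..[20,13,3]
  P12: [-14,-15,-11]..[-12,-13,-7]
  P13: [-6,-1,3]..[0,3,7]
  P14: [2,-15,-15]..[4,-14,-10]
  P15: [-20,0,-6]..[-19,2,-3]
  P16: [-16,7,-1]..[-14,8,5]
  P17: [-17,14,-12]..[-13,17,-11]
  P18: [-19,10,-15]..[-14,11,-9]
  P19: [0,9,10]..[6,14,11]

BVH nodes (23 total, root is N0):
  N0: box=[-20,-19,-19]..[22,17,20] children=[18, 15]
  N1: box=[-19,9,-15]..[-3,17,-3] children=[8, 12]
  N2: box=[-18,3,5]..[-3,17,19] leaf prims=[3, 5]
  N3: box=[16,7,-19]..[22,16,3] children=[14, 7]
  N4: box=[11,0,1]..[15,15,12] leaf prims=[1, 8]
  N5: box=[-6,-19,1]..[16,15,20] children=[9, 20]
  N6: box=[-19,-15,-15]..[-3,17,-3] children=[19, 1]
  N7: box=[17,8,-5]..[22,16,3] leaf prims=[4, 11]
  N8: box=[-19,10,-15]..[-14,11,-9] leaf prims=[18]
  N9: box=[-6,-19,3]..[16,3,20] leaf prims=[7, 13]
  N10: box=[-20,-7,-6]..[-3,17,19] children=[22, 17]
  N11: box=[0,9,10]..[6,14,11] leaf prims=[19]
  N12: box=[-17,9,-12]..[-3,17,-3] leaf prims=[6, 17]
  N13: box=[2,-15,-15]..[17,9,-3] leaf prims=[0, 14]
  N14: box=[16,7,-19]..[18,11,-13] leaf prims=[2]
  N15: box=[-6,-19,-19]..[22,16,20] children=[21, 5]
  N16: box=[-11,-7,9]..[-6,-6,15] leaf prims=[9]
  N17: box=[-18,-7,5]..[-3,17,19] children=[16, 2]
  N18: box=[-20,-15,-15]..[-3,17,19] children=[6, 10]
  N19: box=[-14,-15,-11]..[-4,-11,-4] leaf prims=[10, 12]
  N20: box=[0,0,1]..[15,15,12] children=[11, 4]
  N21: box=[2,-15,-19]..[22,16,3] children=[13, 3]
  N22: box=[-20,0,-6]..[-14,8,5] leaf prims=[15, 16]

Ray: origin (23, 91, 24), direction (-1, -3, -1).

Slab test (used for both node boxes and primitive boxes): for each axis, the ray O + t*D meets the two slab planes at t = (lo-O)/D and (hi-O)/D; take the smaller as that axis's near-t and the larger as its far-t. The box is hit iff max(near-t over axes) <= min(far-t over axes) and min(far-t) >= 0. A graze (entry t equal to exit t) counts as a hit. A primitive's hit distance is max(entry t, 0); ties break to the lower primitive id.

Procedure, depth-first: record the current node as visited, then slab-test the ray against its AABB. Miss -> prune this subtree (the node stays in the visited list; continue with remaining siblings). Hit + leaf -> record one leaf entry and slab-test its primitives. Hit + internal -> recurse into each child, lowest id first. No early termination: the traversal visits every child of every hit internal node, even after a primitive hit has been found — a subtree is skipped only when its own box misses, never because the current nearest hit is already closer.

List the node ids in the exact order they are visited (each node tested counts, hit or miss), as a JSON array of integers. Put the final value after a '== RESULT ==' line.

Trace the traversal:
N0 x:[1,43] y:[74/3,110/3] z:[4,43] -> hit [74/3,110/3], descend [15, 18]
  N15 x:[1,29] y:[25,110/3] z:[4,43] -> hit [25,29], descend [5, 21]
    N5 x:[7,29] y:[76/3,110/3] z:[4,23] -> miss, prune
    N21 x:[1,21] y:[25,106/3] z:[21,43] -> miss, prune
  N18 x:[26,43] y:[74/3,106/3] z:[5,39] -> hit [26,106/3], descend [6, 10]
    N6 x:[26,42] y:[74/3,106/3] z:[27,39] -> hit [27,106/3], descend [1, 19]
      N1 x:[26,42] y:[74/3,82/3] z:[27,39] -> hit [27,82/3], descend [8, 12]
        N8 x:[37,42] y:[80/3,27] z:[33,39] -> miss, prune
        N12 x:[26,40] y:[74/3,82/3] z:[27,36] -> hit [27,82/3] leaf, test {P6@t=27, P17(miss)}
      N19 x:[27,37] y:[34,106/3] z:[28,35] -> hit [34,35] leaf, test {P10(miss), P12@t=35}
    N10 x:[26,43] y:[74/3,98/3] z:[5,30] -> hit [26,30], descend [17, 22]
      N17 x:[26,41] y:[74/3,98/3] z:[5,19] -> miss, prune
      N22 x:[37,43] y:[83/3,91/3] z:[19,30] -> miss, prune

order=[0, 15, 5, 21, 18, 6, 1, 8, 12, 19, 10, 17, 22]  |boxes|=13  |leaves|=2  hit=P6

== RESULT ==
[0, 15, 5, 21, 18, 6, 1, 8, 12, 19, 10, 17, 22]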